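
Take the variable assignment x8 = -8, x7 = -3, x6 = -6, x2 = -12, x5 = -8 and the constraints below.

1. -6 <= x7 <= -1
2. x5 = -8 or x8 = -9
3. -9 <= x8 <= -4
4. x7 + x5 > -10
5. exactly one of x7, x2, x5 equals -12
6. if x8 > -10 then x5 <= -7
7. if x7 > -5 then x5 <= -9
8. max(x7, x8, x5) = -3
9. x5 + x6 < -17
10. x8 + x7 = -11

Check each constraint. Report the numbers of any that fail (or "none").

1. x7 = -3 lies in [-6, -1] — satisfied.
2. x5 = -8 = -8 (first disjunct) — satisfied.
3. x8 = -8 lies in [-9, -4] — satisfied.
4. x7 + x5 = -3 + (-8) = -11; -11 ≤ -10, bound -10 not met — violated.
5. x7=-3, x2=-12, x5=-8; 1 of them equals -12 — satisfied.
6. x8 = -8 > -10, so we need x5 ≤ -7; x5 = -8 ≤ -7 — satisfied.
7. x7 = -3 > -5, so we need x5 ≤ -9; but x5 = -8 > -9 — violated.
8. max(-3, -8, -8) = -3 — satisfied.
9. x5 + x6 = -8 + (-6) = -14; -14 ≥ -17, bound -17 not met — violated.
10. x8 + x7 = -8 + (-3) = -11 — satisfied.

Constraints 4, 7, 9 are violated.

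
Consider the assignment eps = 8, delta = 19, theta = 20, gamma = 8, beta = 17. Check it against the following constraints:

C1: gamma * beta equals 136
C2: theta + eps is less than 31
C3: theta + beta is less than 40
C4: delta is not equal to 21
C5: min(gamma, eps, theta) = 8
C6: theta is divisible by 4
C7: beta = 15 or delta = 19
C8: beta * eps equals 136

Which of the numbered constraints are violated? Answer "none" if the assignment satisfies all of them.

C1: gamma * beta = 8 * 17 = 136 — holds.
C2: theta + eps = 20 + 8 = 28; 28 < 31 — holds.
C3: theta + beta = 20 + 17 = 37; 37 < 40 — holds.
C4: delta = 19, and 19 ≠ 21 — holds.
C5: min(8, 8, 20) = 8 — holds.
C6: 20 / 4 = 5, so 4 divides 20 — holds.
C7: beta = 17 ≠ 15, but delta = 19 = 19 (second disjunct) — holds.
C8: beta * eps = 17 * 8 = 136 — holds.

The assignment satisfies every constraint.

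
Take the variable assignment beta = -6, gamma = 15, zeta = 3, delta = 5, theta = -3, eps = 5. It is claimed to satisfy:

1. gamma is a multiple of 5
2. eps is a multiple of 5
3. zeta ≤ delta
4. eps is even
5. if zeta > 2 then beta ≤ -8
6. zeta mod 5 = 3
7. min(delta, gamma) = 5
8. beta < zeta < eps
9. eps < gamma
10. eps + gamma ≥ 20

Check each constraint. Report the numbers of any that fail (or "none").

Constraints 4, 5 do not hold.

1. 15 / 5 = 3, so 5 divides 15  true
2. 5 / 5 = 1, so 5 divides 5  true
3. zeta = 3, delta = 5; 3 ≤ 5  true
4. eps = 5 is odd  false
5. zeta = 3 > 2, so we need beta ≤ -8; but beta = -6 > -8  false
6. 3 mod 5 = 3  true
7. min(5, 15) = 5  true
8. values -6 < 3 < 5  true
9. eps = 5, gamma = 15; 5 < 15  true
10. eps + gamma = 5 + 15 = 20; 20 ≥ 20  true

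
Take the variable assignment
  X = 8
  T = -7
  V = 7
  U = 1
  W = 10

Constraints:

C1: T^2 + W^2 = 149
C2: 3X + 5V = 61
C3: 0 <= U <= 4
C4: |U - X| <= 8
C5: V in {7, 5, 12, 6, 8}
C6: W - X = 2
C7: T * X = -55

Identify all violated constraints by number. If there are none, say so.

C1: T^2 + W^2 = (-7)^2 + 10^2 = 49 + 100 = 149 — satisfied.
C2: 3X + 5V = 3(8) + 5(7) = 59, not 61 — violated.
C3: U = 1 lies in [0, 4] — satisfied.
C4: |1 - 8| = 7; 7 ≤ 8 — satisfied.
C5: V = 7 is in {7, 5, 12, 6, 8} — satisfied.
C6: W - X = 10 - 8 = 2 — satisfied.
C7: T * X = -7 * 8 = -56, not -55 — violated.

The assignment fails constraints 2, 7.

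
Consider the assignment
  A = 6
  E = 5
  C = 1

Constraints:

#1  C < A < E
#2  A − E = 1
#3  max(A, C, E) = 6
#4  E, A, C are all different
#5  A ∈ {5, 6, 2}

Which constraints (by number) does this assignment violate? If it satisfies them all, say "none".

Constraint 1 does not hold.

#1 values 1, 6, 5; A = 6 is not < E = 5 — fails.
#2 A − E = 6 − 5 = 1 — holds.
#3 max(6, 1, 5) = 6 — holds.
#4 values 5, 6, 1 are pairwise distinct — holds.
#5 A = 6 is in {5, 6, 2} — holds.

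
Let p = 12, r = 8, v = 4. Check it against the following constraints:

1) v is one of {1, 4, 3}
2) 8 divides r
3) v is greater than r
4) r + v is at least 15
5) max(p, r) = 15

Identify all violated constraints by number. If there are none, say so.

No — constraints 3, 4, 5 are not satisfied.

1) v = 4 is in {1, 4, 3}  yes
2) 8 / 8 = 1, so 8 divides 8  yes
3) v = 4, r = 8; 4 ≤ 8 (want >)  no
4) r + v = 8 + 4 = 12; 12 < 15, bound 15 not met  no
5) max(12, 8) = 12, not 15  no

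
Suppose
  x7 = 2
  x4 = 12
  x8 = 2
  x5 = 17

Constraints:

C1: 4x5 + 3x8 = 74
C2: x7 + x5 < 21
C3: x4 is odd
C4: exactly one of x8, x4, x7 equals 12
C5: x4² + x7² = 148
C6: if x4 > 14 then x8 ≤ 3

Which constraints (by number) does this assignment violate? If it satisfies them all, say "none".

No — constraint 3 is not satisfied.

C1: 4x5 + 3x8 = 4(17) + 3(2) = 74  ✔
C2: x7 + x5 = 2 + 17 = 19; 19 < 21  ✔
C3: x4 = 12 is even  ✘
C4: x8=2, x4=12, x7=2; 1 of them equals 12  ✔
C5: x4² + x7² = 12² + 2² = 144 + 4 = 148  ✔
C6: x4 = 12, not > 14; antecedent false, conditional vacuously true  ✔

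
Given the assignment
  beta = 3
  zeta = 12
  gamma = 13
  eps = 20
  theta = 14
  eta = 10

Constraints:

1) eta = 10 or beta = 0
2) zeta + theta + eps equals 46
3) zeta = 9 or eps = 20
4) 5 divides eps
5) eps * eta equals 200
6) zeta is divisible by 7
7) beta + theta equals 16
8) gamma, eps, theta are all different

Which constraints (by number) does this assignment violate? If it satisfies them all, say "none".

1) eta = 10 = 10 (first disjunct) — holds.
2) zeta + theta + eps = 12 + 14 + 20 = 46 — holds.
3) zeta = 12 ≠ 9, but eps = 20 = 20 (second disjunct) — holds.
4) 20 / 5 = 4, so 5 divides 20 — holds.
5) eps * eta = 20 * 10 = 200 — holds.
6) 12 = 7*1 + 5, so 7 does not divide 12 — does not hold.
7) beta + theta = 3 + 14 = 17, not 16 — does not hold.
8) values 13, 20, 14 are pairwise distinct — holds.

Violated: 6 and 7.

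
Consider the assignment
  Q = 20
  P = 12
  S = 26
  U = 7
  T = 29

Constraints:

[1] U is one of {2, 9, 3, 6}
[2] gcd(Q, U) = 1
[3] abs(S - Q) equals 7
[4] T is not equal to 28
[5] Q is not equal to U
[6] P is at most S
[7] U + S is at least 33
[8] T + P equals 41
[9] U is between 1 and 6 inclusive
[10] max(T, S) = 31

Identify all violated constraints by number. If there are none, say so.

[1] U = 7 is not in {2, 9, 3, 6}  no
[2] gcd(20, 7) = 1  yes
[3] abs(26 - 20) = 6, not 7  no
[4] T = 29, and 29 ≠ 28  yes
[5] Q = 20, U = 7; distinct  yes
[6] P = 12, S = 26; 12 ≤ 26  yes
[7] U + S = 7 + 26 = 33; 33 ≥ 33  yes
[8] T + P = 29 + 12 = 41  yes
[9] U = 7 is outside [1, 6]  no
[10] max(29, 26) = 29, not 31  no

The assignment fails constraints 1, 3, 9, and 10.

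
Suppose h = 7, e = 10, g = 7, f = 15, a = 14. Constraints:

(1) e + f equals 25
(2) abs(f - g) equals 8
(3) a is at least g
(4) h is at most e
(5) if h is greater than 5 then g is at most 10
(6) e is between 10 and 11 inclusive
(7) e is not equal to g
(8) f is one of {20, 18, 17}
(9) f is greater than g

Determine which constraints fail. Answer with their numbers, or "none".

Constraint 8 does not hold.

(1) e + f = 10 + 15 = 25  OK
(2) abs(15 - 7) = 8  OK
(3) a = 14, g = 7; 14 ≥ 7  OK
(4) h = 7, e = 10; 7 ≤ 10  OK
(5) h = 7 > 5, so we need g ≤ 10; g = 7 ≤ 10  OK
(6) e = 10 lies in [10, 11]  OK
(7) e = 10, g = 7; distinct  OK
(8) f = 15 is not in {20, 18, 17}  FAIL
(9) f = 15, g = 7; 15 > 7  OK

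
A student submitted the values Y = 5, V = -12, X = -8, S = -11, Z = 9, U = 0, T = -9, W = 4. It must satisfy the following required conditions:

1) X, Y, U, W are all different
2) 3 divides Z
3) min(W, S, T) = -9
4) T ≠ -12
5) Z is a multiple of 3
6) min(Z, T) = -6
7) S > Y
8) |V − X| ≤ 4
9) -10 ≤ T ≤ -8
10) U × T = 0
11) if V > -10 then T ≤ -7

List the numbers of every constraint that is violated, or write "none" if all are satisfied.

Violated: 3, 6, and 7.

1) values -8, 5, 0, 4 are pairwise distinct — holds.
2) 9 / 3 = 3, so 3 divides 9 — holds.
3) min(4, -11, -9) = -11, not -9 — does not hold.
4) T = -9, and -9 ≠ -12 — holds.
5) 9 / 3 = 3, so 3 divides 9 — holds.
6) min(9, -9) = -9, not -6 — does not hold.
7) S = -11, Y = 5; -11 ≤ 5 (want >) — does not hold.
8) |-12 − (-8)| = 4; 4 ≤ 4 — holds.
9) T = -9 lies in [-10, -8] — holds.
10) U × T = 0 × (-9) = 0 — holds.
11) V = -12, not > -10; antecedent false, conditional vacuously true — holds.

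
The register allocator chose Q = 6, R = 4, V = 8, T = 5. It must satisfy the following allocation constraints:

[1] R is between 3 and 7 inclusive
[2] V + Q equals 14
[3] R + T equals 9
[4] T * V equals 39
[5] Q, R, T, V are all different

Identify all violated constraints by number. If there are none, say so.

[1] R = 4 lies in [3, 7] — holds.
[2] V + Q = 8 + 6 = 14 — holds.
[3] R + T = 4 + 5 = 9 — holds.
[4] T * V = 5 * 8 = 40, not 39 — fails.
[5] values 6, 4, 5, 8 are pairwise distinct — holds.

Violated: 4.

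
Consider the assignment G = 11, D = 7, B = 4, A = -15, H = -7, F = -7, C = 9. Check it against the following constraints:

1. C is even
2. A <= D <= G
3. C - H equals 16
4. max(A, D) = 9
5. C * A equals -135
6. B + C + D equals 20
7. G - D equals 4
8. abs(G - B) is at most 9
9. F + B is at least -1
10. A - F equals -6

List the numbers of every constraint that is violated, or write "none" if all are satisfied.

1. C = 9 is odd — does not hold.
2. values -15 <= 7 <= 11 — holds.
3. C - H = 9 - (-7) = 16 — holds.
4. max(-15, 7) = 7, not 9 — does not hold.
5. C * A = 9 * (-15) = -135 — holds.
6. B + C + D = 4 + 9 + 7 = 20 — holds.
7. G - D = 11 - 7 = 4 — holds.
8. abs(11 - 4) = 7; 7 ≤ 9 — holds.
9. F + B = -7 + 4 = -3; -3 < -1, bound -1 not met — does not hold.
10. A - F = -15 - (-7) = -8, not -6 — does not hold.

The assignment fails constraints 1, 4, 9, and 10.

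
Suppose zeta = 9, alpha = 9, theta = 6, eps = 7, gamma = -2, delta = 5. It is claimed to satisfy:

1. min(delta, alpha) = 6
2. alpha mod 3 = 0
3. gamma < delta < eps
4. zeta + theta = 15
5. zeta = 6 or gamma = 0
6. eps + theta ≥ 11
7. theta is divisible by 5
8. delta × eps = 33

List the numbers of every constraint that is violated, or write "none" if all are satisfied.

The assignment fails constraints 1, 5, 7, 8.

1. min(5, 9) = 5, not 6  fails
2. 9 mod 3 = 0  holds
3. values -2 < 5 < 7  holds
4. zeta + theta = 9 + 6 = 15  holds
5. zeta = 9 ≠ 6 and gamma = -2 ≠ 0; both disjuncts false  fails
6. eps + theta = 7 + 6 = 13; 13 ≥ 11  holds
7. 6 = 5×1 + 1, so 5 does not divide 6  fails
8. delta × eps = 5 × 7 = 35, not 33  fails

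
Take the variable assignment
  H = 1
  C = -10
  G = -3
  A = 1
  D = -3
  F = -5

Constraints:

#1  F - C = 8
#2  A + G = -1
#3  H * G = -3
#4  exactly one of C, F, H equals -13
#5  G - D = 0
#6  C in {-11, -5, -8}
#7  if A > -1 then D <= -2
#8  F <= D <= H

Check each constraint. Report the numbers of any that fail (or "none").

#1 F - C = -5 - (-10) = 5, not 8  ✘
#2 A + G = 1 + (-3) = -2, not -1  ✘
#3 H * G = 1 * (-3) = -3  ✔
#4 C=-10, F=-5, H=1; 0 of them equal -13, not exactly one  ✘
#5 G - D = -3 - (-3) = 0  ✔
#6 C = -10 is not in {-11, -5, -8}  ✘
#7 A = 1 > -1, so we need D ≤ -2; D = -3 ≤ -2  ✔
#8 values -5 <= -3 <= 1  ✔

Constraints 1, 2, 4, 6 are violated.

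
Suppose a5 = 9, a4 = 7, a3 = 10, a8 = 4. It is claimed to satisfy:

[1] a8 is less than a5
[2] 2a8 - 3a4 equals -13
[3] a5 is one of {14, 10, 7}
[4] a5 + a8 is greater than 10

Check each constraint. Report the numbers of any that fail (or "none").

[1] a8 = 4, a5 = 9; 4 < 9 — satisfied.
[2] 2a8 - 3a4 = 2(4) - 3(7) = -13 — satisfied.
[3] a5 = 9 is not in {14, 10, 7} — violated.
[4] a5 + a8 = 9 + 4 = 13; 13 > 10 — satisfied.

No — constraint 3 is not satisfied.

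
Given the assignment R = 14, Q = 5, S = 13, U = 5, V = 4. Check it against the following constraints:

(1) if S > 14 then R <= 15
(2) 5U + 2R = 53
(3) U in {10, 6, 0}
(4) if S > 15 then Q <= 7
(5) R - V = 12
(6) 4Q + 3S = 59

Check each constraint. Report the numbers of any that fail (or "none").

Constraints 3 and 5 do not hold.

(1) S = 13, not > 14; antecedent false, conditional vacuously true  yes
(2) 5U + 2R = 5(5) + 2(14) = 53  yes
(3) U = 5 is not in {10, 6, 0}  no
(4) S = 13, not > 15; antecedent false, conditional vacuously true  yes
(5) R - V = 14 - 4 = 10, not 12  no
(6) 4Q + 3S = 4(5) + 3(13) = 59  yes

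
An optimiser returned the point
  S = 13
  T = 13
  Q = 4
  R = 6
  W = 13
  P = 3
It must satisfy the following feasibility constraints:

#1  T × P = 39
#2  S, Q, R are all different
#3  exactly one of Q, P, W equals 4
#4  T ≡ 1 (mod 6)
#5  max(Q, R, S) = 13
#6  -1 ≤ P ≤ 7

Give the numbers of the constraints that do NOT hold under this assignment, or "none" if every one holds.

The assignment satisfies every constraint.

#1 T × P = 13 × 3 = 39 — holds.
#2 values 13, 4, 6 are pairwise distinct — holds.
#3 Q=4, P=3, W=13; 1 of them equals 4 — holds.
#4 13 mod 6 = 1 — holds.
#5 max(4, 6, 13) = 13 — holds.
#6 P = 3 lies in [-1, 7] — holds.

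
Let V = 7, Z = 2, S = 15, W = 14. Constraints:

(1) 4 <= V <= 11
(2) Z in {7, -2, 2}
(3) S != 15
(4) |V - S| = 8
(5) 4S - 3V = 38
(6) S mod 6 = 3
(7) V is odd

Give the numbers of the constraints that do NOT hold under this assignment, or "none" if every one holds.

(1) V = 7 lies in [4, 11] — OK.
(2) Z = 2 is in {7, -2, 2} — OK.
(3) S = 15, but 15 is required to differ — violated.
(4) |7 - 15| = 8 — OK.
(5) 4S - 3V = 4(15) - 3(7) = 39, not 38 — violated.
(6) 15 mod 6 = 3 — OK.
(7) V = 7 is odd — OK.

Violated: 3, 5.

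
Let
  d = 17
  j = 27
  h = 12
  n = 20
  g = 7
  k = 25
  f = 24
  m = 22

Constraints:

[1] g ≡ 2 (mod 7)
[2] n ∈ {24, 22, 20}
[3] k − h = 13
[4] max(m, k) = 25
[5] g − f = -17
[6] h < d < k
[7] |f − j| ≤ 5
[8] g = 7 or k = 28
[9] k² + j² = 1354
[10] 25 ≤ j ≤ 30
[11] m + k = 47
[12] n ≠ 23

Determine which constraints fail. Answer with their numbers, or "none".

[1] 7 mod 7 = 0, not 2  FAIL
[2] n = 20 is in {24, 22, 20}  OK
[3] k − h = 25 − 12 = 13  OK
[4] max(22, 25) = 25  OK
[5] g − f = 7 − 24 = -17  OK
[6] values 12 < 17 < 25  OK
[7] |24 − 27| = 3; 3 ≤ 5  OK
[8] g = 7 = 7 (first disjunct)  OK
[9] k² + j² = 25² + 27² = 625 + 729 = 1354  OK
[10] j = 27 lies in [25, 30]  OK
[11] m + k = 22 + 25 = 47  OK
[12] n = 20, and 20 ≠ 23  OK

Constraint 1 does not hold.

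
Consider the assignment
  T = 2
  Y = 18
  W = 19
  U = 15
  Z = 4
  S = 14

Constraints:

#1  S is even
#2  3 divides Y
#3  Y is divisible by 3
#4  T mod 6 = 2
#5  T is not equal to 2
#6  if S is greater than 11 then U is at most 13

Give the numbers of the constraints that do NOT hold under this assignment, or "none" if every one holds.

Constraints 5 and 6 do not hold.

#1 S = 14 is even — holds.
#2 18 / 3 = 6, so 3 divides 18 — holds.
#3 18 / 3 = 6, so 3 divides 18 — holds.
#4 2 mod 6 = 2 — holds.
#5 T = 2, but 2 is required to differ — does not hold.
#6 S = 14 > 11, so we need U ≤ 13; but U = 15 > 13 — does not hold.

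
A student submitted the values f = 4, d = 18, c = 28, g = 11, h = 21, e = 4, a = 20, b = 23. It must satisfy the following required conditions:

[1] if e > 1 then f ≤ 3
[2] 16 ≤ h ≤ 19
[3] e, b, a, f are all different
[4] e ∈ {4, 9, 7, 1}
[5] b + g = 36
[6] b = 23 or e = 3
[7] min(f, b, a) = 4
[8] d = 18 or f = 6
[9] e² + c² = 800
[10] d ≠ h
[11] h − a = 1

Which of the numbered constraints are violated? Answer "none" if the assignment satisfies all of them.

[1] e = 4 > 1, so we need f ≤ 3; but f = 4 > 3  no
[2] h = 21 is outside [16, 19]  no
[3] e = f = 4, not all different  no
[4] e = 4 is in {4, 9, 7, 1}  yes
[5] b + g = 23 + 11 = 34, not 36  no
[6] b = 23 = 23 (first disjunct)  yes
[7] min(4, 23, 20) = 4  yes
[8] d = 18 = 18 (first disjunct)  yes
[9] e² + c² = 4² + 28² = 16 + 784 = 800  yes
[10] d = 18, h = 21; distinct  yes
[11] h − a = 21 − 20 = 1  yes

No — constraints 1, 2, 3, and 5 are not satisfied.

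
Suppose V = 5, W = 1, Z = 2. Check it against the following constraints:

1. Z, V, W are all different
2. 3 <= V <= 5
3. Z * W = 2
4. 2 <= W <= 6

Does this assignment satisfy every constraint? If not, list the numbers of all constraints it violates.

1. values 2, 5, 1 are pairwise distinct — satisfied.
2. V = 5 lies in [3, 5] — satisfied.
3. Z * W = 2 * 1 = 2 — satisfied.
4. W = 1 is outside [2, 6] — violated.

Constraint 4 is violated.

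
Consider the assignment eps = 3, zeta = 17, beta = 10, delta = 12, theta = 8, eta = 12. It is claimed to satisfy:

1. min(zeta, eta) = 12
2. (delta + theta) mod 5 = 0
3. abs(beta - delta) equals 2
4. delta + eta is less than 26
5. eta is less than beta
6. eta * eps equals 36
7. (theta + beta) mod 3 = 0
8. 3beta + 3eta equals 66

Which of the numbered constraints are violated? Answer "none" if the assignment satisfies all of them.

1. min(17, 12) = 12  true
2. delta + theta = 20; 20 mod 5 = 0  true
3. abs(10 - 12) = 2  true
4. delta + eta = 12 + 12 = 24; 24 < 26  true
5. eta = 12, beta = 10; 12 ≥ 10 (want <)  false
6. eta * eps = 12 * 3 = 36  true
7. theta + beta = 18; 18 mod 3 = 0  true
8. 3beta + 3eta = 3(10) + 3(12) = 66  true

Constraint 5 is violated.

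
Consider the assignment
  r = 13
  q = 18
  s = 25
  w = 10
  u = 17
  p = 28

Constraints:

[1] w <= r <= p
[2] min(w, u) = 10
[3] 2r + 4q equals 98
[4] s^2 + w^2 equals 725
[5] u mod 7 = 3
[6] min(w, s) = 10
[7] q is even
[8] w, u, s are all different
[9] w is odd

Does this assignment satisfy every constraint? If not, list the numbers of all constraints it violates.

The assignment fails constraint 9.

[1] values 10 <= 13 <= 28  yes
[2] min(10, 17) = 10  yes
[3] 2r + 4q = 2(13) + 4(18) = 98  yes
[4] s^2 + w^2 = 25^2 + 10^2 = 625 + 100 = 725  yes
[5] 17 mod 7 = 3  yes
[6] min(10, 25) = 10  yes
[7] q = 18 is even  yes
[8] values 10, 17, 25 are pairwise distinct  yes
[9] w = 10 is even  no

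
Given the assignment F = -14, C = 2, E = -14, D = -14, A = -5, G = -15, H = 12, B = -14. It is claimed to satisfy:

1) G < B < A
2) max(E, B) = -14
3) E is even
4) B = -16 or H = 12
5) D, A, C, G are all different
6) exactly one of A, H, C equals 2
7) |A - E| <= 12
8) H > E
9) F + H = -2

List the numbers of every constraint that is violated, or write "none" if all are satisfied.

1) values -15 < -14 < -5  yes
2) max(-14, -14) = -14  yes
3) E = -14 is even  yes
4) B = -14 ≠ -16, but H = 12 = 12 (second disjunct)  yes
5) values -14, -5, 2, -15 are pairwise distinct  yes
6) A=-5, H=12, C=2; 1 of them equals 2  yes
7) |-5 - (-14)| = 9; 9 ≤ 12  yes
8) H = 12, E = -14; 12 > -14  yes
9) F + H = -14 + 12 = -2  yes

Yes — all constraints hold.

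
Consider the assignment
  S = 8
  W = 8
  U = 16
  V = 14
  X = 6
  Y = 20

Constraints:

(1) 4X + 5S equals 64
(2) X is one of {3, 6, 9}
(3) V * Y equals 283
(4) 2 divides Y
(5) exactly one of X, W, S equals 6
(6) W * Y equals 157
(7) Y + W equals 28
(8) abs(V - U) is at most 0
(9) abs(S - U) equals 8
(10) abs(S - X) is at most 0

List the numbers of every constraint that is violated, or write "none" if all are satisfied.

No — constraints 3, 6, 8, and 10 are not satisfied.

(1) 4X + 5S = 4(6) + 5(8) = 64 — holds.
(2) X = 6 is in {3, 6, 9} — holds.
(3) V * Y = 14 * 20 = 280, not 283 — fails.
(4) 20 / 2 = 10, so 2 divides 20 — holds.
(5) X=6, W=8, S=8; 1 of them equals 6 — holds.
(6) W * Y = 8 * 20 = 160, not 157 — fails.
(7) Y + W = 20 + 8 = 28 — holds.
(8) abs(14 - 16) = 2; 2 > 0, exceeds bound 0 — fails.
(9) abs(8 - 16) = 8 — holds.
(10) abs(8 - 6) = 2; 2 > 0, exceeds bound 0 — fails.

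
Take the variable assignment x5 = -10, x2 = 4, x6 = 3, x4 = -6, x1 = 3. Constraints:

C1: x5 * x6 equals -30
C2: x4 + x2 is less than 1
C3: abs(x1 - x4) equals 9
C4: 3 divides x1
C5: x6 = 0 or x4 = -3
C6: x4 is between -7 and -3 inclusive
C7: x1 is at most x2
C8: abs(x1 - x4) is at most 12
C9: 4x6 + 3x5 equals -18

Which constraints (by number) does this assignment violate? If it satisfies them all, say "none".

C1: x5 * x6 = -10 * 3 = -30 — satisfied.
C2: x4 + x2 = -6 + 4 = -2; -2 < 1 — satisfied.
C3: abs(3 - (-6)) = 9 — satisfied.
C4: 3 / 3 = 1, so 3 divides 3 — satisfied.
C5: x6 = 3 ≠ 0 and x4 = -6 ≠ -3; both disjuncts false — violated.
C6: x4 = -6 lies in [-7, -3] — satisfied.
C7: x1 = 3, x2 = 4; 3 ≤ 4 — satisfied.
C8: abs(3 - (-6)) = 9; 9 ≤ 12 — satisfied.
C9: 4x6 + 3x5 = 4(3) + 3(-10) = -18 — satisfied.

No — constraint 5 is not satisfied.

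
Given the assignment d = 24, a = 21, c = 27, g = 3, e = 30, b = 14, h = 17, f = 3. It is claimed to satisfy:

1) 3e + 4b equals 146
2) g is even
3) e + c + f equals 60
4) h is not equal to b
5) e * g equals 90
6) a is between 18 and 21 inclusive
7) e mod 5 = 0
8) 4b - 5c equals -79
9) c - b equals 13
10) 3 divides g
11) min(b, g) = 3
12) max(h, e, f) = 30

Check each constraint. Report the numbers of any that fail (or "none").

1) 3e + 4b = 3(30) + 4(14) = 146 — holds.
2) g = 3 is odd — fails.
3) e + c + f = 30 + 27 + 3 = 60 — holds.
4) h = 17, b = 14; distinct — holds.
5) e * g = 30 * 3 = 90 — holds.
6) a = 21 lies in [18, 21] — holds.
7) 30 mod 5 = 0 — holds.
8) 4b - 5c = 4(14) - 5(27) = -79 — holds.
9) c - b = 27 - 14 = 13 — holds.
10) 3 / 3 = 1, so 3 divides 3 — holds.
11) min(14, 3) = 3 — holds.
12) max(17, 30, 3) = 30 — holds.

Violated: 2.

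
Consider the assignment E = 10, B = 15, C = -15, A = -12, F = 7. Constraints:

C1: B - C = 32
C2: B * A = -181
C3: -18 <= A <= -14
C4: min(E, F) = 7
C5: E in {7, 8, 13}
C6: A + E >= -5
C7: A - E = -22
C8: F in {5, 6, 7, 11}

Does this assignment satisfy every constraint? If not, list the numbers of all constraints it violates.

C1: B - C = 15 - (-15) = 30, not 32 — does not hold.
C2: B * A = 15 * (-12) = -180, not -181 — does not hold.
C3: A = -12 is outside [-18, -14] — does not hold.
C4: min(10, 7) = 7 — holds.
C5: E = 10 is not in {7, 8, 13} — does not hold.
C6: A + E = -12 + 10 = -2; -2 ≥ -5 — holds.
C7: A - E = -12 - 10 = -22 — holds.
C8: F = 7 is in {5, 6, 7, 11} — holds.

Constraints 1, 2, 3, 5 are violated.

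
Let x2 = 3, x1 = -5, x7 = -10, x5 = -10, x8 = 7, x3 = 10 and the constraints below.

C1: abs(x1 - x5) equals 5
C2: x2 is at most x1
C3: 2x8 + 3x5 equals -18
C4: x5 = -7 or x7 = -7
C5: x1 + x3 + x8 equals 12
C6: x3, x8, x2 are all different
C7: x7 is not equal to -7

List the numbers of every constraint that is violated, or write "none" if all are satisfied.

No — constraints 2, 3, and 4 are not satisfied.

C1: abs(-5 - (-10)) = 5 — OK.
C2: x2 = 3, x1 = -5; 3 > -5 (want ≤) — violated.
C3: 2x8 + 3x5 = 2(7) + 3(-10) = -16, not -18 — violated.
C4: x5 = -10 ≠ -7 and x7 = -10 ≠ -7; both disjuncts false — violated.
C5: x1 + x3 + x8 = -5 + 10 + 7 = 12 — OK.
C6: values 10, 7, 3 are pairwise distinct — OK.
C7: x7 = -10, and -10 ≠ -7 — OK.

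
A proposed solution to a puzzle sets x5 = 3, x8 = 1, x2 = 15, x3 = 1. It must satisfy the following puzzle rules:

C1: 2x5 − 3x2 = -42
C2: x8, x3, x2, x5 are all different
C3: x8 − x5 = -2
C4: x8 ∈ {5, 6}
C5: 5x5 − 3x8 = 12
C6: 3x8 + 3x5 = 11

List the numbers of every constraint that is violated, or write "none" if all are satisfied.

C1: 2x5 − 3x2 = 2(3) − 3(15) = -39, not -42 — does not hold.
C2: x8 = x3 = 1, not all different — does not hold.
C3: x8 − x5 = 1 − 3 = -2 — holds.
C4: x8 = 1 is not in {5, 6} — does not hold.
C5: 5x5 − 3x8 = 5(3) − 3(1) = 12 — holds.
C6: 3x8 + 3x5 = 3(1) + 3(3) = 12, not 11 — does not hold.

Constraints 1, 2, 4, and 6 are violated.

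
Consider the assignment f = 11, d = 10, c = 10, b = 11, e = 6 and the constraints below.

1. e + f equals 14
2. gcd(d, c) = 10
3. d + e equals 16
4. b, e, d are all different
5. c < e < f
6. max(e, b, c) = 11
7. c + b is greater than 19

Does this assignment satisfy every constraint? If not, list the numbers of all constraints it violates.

1. e + f = 6 + 11 = 17, not 14  FAIL
2. gcd(10, 10) = 10  OK
3. d + e = 10 + 6 = 16  OK
4. values 11, 6, 10 are pairwise distinct  OK
5. values 10, 6, 11; c = 10 is not < e = 6  FAIL
6. max(6, 11, 10) = 11  OK
7. c + b = 10 + 11 = 21; 21 > 19  OK

Constraints 1 and 5 do not hold.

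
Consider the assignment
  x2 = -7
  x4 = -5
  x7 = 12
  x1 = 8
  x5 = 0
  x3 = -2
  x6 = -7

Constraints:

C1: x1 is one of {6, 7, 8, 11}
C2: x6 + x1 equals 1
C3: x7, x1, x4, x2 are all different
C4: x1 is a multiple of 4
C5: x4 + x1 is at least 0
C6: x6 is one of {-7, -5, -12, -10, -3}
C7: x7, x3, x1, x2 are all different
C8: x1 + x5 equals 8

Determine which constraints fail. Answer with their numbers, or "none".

C1: x1 = 8 is in {6, 7, 8, 11} — OK.
C2: x6 + x1 = -7 + 8 = 1 — OK.
C3: values 12, 8, -5, -7 are pairwise distinct — OK.
C4: 8 / 4 = 2, so 4 divides 8 — OK.
C5: x4 + x1 = -5 + 8 = 3; 3 ≥ 0 — OK.
C6: x6 = -7 is in {-7, -5, -12, -10, -3} — OK.
C7: values 12, -2, 8, -7 are pairwise distinct — OK.
C8: x1 + x5 = 8 + 0 = 8 — OK.

The assignment satisfies every constraint.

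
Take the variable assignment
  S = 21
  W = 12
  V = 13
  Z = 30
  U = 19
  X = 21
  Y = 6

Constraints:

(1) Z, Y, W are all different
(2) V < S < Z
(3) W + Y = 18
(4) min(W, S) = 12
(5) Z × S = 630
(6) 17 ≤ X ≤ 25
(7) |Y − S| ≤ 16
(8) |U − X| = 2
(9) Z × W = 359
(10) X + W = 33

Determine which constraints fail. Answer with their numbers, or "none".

No — constraint 9 is not satisfied.

(1) values 30, 6, 12 are pairwise distinct — holds.
(2) values 13 < 21 < 30 — holds.
(3) W + Y = 12 + 6 = 18 — holds.
(4) min(12, 21) = 12 — holds.
(5) Z × S = 30 × 21 = 630 — holds.
(6) X = 21 lies in [17, 25] — holds.
(7) |6 − 21| = 15; 15 ≤ 16 — holds.
(8) |19 − 21| = 2 — holds.
(9) Z × W = 30 × 12 = 360, not 359 — does not hold.
(10) X + W = 21 + 12 = 33 — holds.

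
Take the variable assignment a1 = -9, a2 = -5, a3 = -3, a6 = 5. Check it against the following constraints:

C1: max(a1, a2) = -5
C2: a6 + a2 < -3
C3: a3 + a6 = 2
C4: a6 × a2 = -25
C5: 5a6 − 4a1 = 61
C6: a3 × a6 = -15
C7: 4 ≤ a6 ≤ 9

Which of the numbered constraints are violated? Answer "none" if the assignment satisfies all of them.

C1: max(-9, -5) = -5 — satisfied.
C2: a6 + a2 = 5 + (-5) = 0; 0 ≥ -3, bound -3 not met — violated.
C3: a3 + a6 = -3 + 5 = 2 — satisfied.
C4: a6 × a2 = 5 × (-5) = -25 — satisfied.
C5: 5a6 − 4a1 = 5(5) − 4(-9) = 61 — satisfied.
C6: a3 × a6 = -3 × 5 = -15 — satisfied.
C7: a6 = 5 lies in [4, 9] — satisfied.

The assignment fails constraint 2.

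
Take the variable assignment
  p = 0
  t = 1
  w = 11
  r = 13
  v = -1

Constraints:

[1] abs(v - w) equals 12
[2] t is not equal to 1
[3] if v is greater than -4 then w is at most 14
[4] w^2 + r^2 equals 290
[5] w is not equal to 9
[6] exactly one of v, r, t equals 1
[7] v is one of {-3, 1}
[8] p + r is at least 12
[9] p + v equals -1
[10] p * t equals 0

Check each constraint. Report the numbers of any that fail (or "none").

[1] abs(-1 - 11) = 12  holds
[2] t = 1, but 1 is required to differ  fails
[3] v = -1 > -4, so we need w ≤ 14; w = 11 ≤ 14  holds
[4] w^2 + r^2 = 11^2 + 13^2 = 121 + 169 = 290  holds
[5] w = 11, and 11 ≠ 9  holds
[6] v=-1, r=13, t=1; 1 of them equals 1  holds
[7] v = -1 is not in {-3, 1}  fails
[8] p + r = 0 + 13 = 13; 13 ≥ 12  holds
[9] p + v = 0 + (-1) = -1  holds
[10] p * t = 0 * 1 = 0  holds

Violated: 2, 7.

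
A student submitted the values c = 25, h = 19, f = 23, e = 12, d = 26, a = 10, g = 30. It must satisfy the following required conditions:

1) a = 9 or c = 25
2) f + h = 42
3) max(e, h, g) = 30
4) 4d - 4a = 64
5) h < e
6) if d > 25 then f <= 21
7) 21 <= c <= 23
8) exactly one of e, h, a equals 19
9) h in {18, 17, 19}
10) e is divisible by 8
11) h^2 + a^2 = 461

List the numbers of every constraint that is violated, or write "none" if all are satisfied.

1) a = 10 ≠ 9, but c = 25 = 25 (second disjunct) — satisfied.
2) f + h = 23 + 19 = 42 — satisfied.
3) max(12, 19, 30) = 30 — satisfied.
4) 4d - 4a = 4(26) - 4(10) = 64 — satisfied.
5) h = 19, e = 12; 19 ≥ 12 (want <) — violated.
6) d = 26 > 25, so we need f ≤ 21; but f = 23 > 21 — violated.
7) c = 25 is outside [21, 23] — violated.
8) e=12, h=19, a=10; 1 of them equals 19 — satisfied.
9) h = 19 is in {18, 17, 19} — satisfied.
10) 12 = 8*1 + 4, so 8 does not divide 12 — violated.
11) h^2 + a^2 = 19^2 + 10^2 = 361 + 100 = 461 — satisfied.

No — constraints 5, 6, 7, 10 are not satisfied.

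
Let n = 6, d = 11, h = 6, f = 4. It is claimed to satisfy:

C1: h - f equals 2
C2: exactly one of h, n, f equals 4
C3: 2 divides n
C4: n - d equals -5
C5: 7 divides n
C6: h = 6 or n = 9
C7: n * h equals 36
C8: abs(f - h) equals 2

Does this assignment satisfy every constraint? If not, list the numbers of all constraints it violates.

C1: h - f = 6 - 4 = 2  ✔
C2: h=6, n=6, f=4; 1 of them equals 4  ✔
C3: 6 / 2 = 3, so 2 divides 6  ✔
C4: n - d = 6 - 11 = -5  ✔
C5: 6 = 7*0 + 6, so 7 does not divide 6  ✘
C6: h = 6 = 6 (first disjunct)  ✔
C7: n * h = 6 * 6 = 36  ✔
C8: abs(4 - 6) = 2  ✔

Violated: 5.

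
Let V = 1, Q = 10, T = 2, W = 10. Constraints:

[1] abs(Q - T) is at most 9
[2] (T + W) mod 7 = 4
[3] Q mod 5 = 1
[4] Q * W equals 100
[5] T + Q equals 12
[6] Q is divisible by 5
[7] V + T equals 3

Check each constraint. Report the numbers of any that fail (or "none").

[1] abs(10 - 2) = 8; 8 ≤ 9 — holds.
[2] T + W = 12; 12 mod 7 = 5, not 4 — fails.
[3] 10 mod 5 = 0, not 1 — fails.
[4] Q * W = 10 * 10 = 100 — holds.
[5] T + Q = 2 + 10 = 12 — holds.
[6] 10 / 5 = 2, so 5 divides 10 — holds.
[7] V + T = 1 + 2 = 3 — holds.

Violated: 2 and 3.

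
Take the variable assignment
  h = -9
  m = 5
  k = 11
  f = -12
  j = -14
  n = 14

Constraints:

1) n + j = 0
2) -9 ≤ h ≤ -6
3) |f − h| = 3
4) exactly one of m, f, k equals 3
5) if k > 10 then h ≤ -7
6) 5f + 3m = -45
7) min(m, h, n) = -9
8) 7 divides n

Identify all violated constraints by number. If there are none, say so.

The assignment fails constraint 4.

1) n + j = 14 + (-14) = 0 — satisfied.
2) h = -9 lies in [-9, -6] — satisfied.
3) |-12 − (-9)| = 3 — satisfied.
4) m=5, f=-12, k=11; 0 of them equal 3, not exactly one — violated.
5) k = 11 > 10, so we need h ≤ -7; h = -9 ≤ -7 — satisfied.
6) 5f + 3m = 5(-12) + 3(5) = -45 — satisfied.
7) min(5, -9, 14) = -9 — satisfied.
8) 14 / 7 = 2, so 7 divides 14 — satisfied.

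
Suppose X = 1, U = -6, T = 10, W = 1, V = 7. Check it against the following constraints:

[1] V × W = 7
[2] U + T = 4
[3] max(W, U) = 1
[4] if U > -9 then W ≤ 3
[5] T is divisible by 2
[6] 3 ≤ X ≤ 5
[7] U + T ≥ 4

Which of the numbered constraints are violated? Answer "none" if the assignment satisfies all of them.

The assignment fails constraint 6.

[1] V × W = 7 × 1 = 7  ✓
[2] U + T = -6 + 10 = 4  ✓
[3] max(1, -6) = 1  ✓
[4] U = -6 > -9, so we need W ≤ 3; W = 1 ≤ 3  ✓
[5] 10 / 2 = 5, so 2 divides 10  ✓
[6] X = 1 is outside [3, 5]  ✗
[7] U + T = -6 + 10 = 4; 4 ≥ 4  ✓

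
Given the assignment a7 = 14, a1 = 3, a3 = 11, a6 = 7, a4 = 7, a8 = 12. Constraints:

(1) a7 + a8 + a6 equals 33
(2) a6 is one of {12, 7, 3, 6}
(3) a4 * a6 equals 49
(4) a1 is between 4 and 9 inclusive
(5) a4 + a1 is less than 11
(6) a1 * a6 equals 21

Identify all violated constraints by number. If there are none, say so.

The assignment fails constraint 4.

(1) a7 + a8 + a6 = 14 + 12 + 7 = 33 — OK.
(2) a6 = 7 is in {12, 7, 3, 6} — OK.
(3) a4 * a6 = 7 * 7 = 49 — OK.
(4) a1 = 3 is outside [4, 9] — violated.
(5) a4 + a1 = 7 + 3 = 10; 10 < 11 — OK.
(6) a1 * a6 = 3 * 7 = 21 — OK.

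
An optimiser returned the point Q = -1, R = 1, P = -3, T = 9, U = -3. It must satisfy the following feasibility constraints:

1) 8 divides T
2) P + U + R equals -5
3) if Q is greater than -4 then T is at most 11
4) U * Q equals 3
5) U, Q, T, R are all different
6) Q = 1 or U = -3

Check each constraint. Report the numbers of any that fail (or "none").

1) 9 = 8*1 + 1, so 8 does not divide 9  FAIL
2) P + U + R = -3 + (-3) + 1 = -5  OK
3) Q = -1 > -4, so we need T ≤ 11; T = 9 ≤ 11  OK
4) U * Q = -3 * (-1) = 3  OK
5) values -3, -1, 9, 1 are pairwise distinct  OK
6) Q = -1 ≠ 1, but U = -3 = -3 (second disjunct)  OK

Constraint 1 is violated.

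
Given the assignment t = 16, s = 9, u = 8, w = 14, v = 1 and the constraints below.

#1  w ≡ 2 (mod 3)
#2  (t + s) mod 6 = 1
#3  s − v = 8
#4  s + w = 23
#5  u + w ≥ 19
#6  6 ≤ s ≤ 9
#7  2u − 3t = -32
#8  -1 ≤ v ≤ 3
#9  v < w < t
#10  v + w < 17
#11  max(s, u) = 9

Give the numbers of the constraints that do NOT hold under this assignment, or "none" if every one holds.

#1 14 mod 3 = 2  holds
#2 t + s = 25; 25 mod 6 = 1  holds
#3 s − v = 9 − 1 = 8  holds
#4 s + w = 9 + 14 = 23  holds
#5 u + w = 8 + 14 = 22; 22 ≥ 19  holds
#6 s = 9 lies in [6, 9]  holds
#7 2u − 3t = 2(8) − 3(16) = -32  holds
#8 v = 1 lies in [-1, 3]  holds
#9 values 1 < 14 < 16  holds
#10 v + w = 1 + 14 = 15; 15 < 17  holds
#11 max(9, 8) = 9  holds

Yes — all constraints hold.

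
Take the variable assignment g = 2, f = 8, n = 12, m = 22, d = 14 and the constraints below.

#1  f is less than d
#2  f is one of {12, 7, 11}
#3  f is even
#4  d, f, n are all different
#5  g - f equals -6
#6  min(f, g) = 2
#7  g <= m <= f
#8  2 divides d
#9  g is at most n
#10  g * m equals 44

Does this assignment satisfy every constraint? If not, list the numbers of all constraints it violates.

#1 f = 8, d = 14; 8 < 14 — satisfied.
#2 f = 8 is not in {12, 7, 11} — violated.
#3 f = 8 is even — satisfied.
#4 values 14, 8, 12 are pairwise distinct — satisfied.
#5 g - f = 2 - 8 = -6 — satisfied.
#6 min(8, 2) = 2 — satisfied.
#7 values 2, 22, 8; m = 22 is not <= f = 8 — violated.
#8 14 / 2 = 7, so 2 divides 14 — satisfied.
#9 g = 2, n = 12; 2 ≤ 12 — satisfied.
#10 g * m = 2 * 22 = 44 — satisfied.

Constraints 2 and 7 do not hold.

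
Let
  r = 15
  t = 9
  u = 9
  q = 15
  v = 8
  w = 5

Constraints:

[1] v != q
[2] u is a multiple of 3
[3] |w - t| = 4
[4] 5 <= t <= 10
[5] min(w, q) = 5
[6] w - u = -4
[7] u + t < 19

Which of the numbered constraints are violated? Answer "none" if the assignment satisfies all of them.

The assignment satisfies every constraint.

[1] v = 8, q = 15; distinct — satisfied.
[2] 9 / 3 = 3, so 3 divides 9 — satisfied.
[3] |5 - 9| = 4 — satisfied.
[4] t = 9 lies in [5, 10] — satisfied.
[5] min(5, 15) = 5 — satisfied.
[6] w - u = 5 - 9 = -4 — satisfied.
[7] u + t = 9 + 9 = 18; 18 < 19 — satisfied.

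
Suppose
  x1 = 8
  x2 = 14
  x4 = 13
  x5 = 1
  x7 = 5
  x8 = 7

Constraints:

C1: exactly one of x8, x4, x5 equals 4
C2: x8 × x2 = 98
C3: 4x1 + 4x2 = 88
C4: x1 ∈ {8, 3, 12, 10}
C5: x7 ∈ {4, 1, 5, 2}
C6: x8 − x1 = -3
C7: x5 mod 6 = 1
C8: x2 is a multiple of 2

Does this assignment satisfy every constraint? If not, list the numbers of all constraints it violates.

C1: x8=7, x4=13, x5=1; 0 of them equal 4, not exactly one  FAIL
C2: x8 × x2 = 7 × 14 = 98  OK
C3: 4x1 + 4x2 = 4(8) + 4(14) = 88  OK
C4: x1 = 8 is in {8, 3, 12, 10}  OK
C5: x7 = 5 is in {4, 1, 5, 2}  OK
C6: x8 − x1 = 7 − 8 = -1, not -3  FAIL
C7: 1 mod 6 = 1  OK
C8: 14 / 2 = 7, so 2 divides 14  OK

Constraints 1 and 6 are violated.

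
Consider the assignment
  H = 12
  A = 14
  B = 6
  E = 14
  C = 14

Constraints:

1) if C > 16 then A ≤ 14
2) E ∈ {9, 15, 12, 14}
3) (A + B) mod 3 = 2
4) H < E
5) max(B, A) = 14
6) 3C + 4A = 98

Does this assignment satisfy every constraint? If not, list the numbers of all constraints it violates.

1) C = 14, not > 16; antecedent false, conditional vacuously true — holds.
2) E = 14 is in {9, 15, 12, 14} — holds.
3) A + B = 20; 20 mod 3 = 2 — holds.
4) H = 12, E = 14; 12 < 14 — holds.
5) max(6, 14) = 14 — holds.
6) 3C + 4A = 3(14) + 4(14) = 98 — holds.

The assignment satisfies every constraint.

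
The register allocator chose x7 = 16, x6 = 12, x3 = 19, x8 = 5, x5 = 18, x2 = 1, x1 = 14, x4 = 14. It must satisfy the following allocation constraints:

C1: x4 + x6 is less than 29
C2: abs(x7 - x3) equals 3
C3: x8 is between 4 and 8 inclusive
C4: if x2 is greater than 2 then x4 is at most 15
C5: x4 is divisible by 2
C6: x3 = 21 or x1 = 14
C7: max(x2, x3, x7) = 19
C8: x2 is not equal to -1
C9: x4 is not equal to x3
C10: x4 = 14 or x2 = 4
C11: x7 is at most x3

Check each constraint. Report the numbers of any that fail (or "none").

C1: x4 + x6 = 14 + 12 = 26; 26 < 29  ✓
C2: abs(16 - 19) = 3  ✓
C3: x8 = 5 lies in [4, 8]  ✓
C4: x2 = 1, not > 2; antecedent false, conditional vacuously true  ✓
C5: 14 / 2 = 7, so 2 divides 14  ✓
C6: x3 = 19 ≠ 21, but x1 = 14 = 14 (second disjunct)  ✓
C7: max(1, 19, 16) = 19  ✓
C8: x2 = 1, and 1 ≠ -1  ✓
C9: x4 = 14, x3 = 19; distinct  ✓
C10: x4 = 14 = 14 (first disjunct)  ✓
C11: x7 = 16, x3 = 19; 16 ≤ 19  ✓

Yes — all constraints hold.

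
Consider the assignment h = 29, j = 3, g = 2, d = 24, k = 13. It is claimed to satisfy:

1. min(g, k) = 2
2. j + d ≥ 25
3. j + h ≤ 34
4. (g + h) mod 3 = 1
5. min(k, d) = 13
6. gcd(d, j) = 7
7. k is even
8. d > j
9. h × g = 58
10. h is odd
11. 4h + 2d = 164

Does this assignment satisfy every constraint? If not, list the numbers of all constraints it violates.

No — constraints 6 and 7 are not satisfied.

1. min(2, 13) = 2  ✔
2. j + d = 3 + 24 = 27; 27 ≥ 25  ✔
3. j + h = 3 + 29 = 32; 32 ≤ 34  ✔
4. g + h = 31; 31 mod 3 = 1  ✔
5. min(13, 24) = 13  ✔
6. gcd(24, 3) = 3, not 7  ✘
7. k = 13 is odd  ✘
8. d = 24, j = 3; 24 > 3  ✔
9. h × g = 29 × 2 = 58  ✔
10. h = 29 is odd  ✔
11. 4h + 2d = 4(29) + 2(24) = 164  ✔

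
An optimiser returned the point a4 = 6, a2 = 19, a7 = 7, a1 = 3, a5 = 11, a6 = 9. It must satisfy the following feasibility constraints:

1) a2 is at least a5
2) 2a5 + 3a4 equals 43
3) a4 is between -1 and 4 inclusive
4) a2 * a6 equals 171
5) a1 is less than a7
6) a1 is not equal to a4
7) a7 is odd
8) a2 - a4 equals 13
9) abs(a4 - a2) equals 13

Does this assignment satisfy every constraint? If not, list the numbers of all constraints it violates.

No — constraints 2 and 3 are not satisfied.

1) a2 = 19, a5 = 11; 19 ≥ 11  holds
2) 2a5 + 3a4 = 2(11) + 3(6) = 40, not 43  fails
3) a4 = 6 is outside [-1, 4]  fails
4) a2 * a6 = 19 * 9 = 171  holds
5) a1 = 3, a7 = 7; 3 < 7  holds
6) a1 = 3, a4 = 6; distinct  holds
7) a7 = 7 is odd  holds
8) a2 - a4 = 19 - 6 = 13  holds
9) abs(6 - 19) = 13  holds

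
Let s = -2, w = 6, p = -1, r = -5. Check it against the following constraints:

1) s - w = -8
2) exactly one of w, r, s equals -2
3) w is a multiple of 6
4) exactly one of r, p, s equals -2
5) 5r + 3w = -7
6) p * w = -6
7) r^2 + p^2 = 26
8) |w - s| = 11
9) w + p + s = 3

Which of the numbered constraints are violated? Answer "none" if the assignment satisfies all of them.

Constraint 8 does not hold.

1) s - w = -2 - 6 = -8 — holds.
2) w=6, r=-5, s=-2; 1 of them equals -2 — holds.
3) 6 / 6 = 1, so 6 divides 6 — holds.
4) r=-5, p=-1, s=-2; 1 of them equals -2 — holds.
5) 5r + 3w = 5(-5) + 3(6) = -7 — holds.
6) p * w = -1 * 6 = -6 — holds.
7) r^2 + p^2 = (-5)^2 + (-1)^2 = 25 + 1 = 26 — holds.
8) |6 - (-2)| = 8, not 11 — fails.
9) w + p + s = 6 + (-1) + (-2) = 3 — holds.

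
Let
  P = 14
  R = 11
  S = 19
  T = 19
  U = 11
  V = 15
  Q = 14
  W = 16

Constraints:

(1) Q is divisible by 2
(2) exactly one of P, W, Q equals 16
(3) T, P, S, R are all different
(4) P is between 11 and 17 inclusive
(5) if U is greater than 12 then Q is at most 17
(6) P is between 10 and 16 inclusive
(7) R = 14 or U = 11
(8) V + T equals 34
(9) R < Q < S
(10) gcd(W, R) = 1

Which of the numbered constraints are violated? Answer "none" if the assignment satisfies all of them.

Constraint 3 does not hold.

(1) 14 / 2 = 7, so 2 divides 14  true
(2) P=14, W=16, Q=14; 1 of them equals 16  true
(3) T = S = 19, not all different  false
(4) P = 14 lies in [11, 17]  true
(5) U = 11, not > 12; antecedent false, conditional vacuously true  true
(6) P = 14 lies in [10, 16]  true
(7) R = 11 ≠ 14, but U = 11 = 11 (second disjunct)  true
(8) V + T = 15 + 19 = 34  true
(9) values 11 < 14 < 19  true
(10) gcd(16, 11) = 1  true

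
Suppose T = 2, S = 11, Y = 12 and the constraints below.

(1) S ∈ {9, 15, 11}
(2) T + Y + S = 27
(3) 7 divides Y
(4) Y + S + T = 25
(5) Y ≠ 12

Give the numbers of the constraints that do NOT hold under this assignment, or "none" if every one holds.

(1) S = 11 is in {9, 15, 11} — holds.
(2) T + Y + S = 2 + 12 + 11 = 25, not 27 — fails.
(3) 12 = 7×1 + 5, so 7 does not divide 12 — fails.
(4) Y + S + T = 12 + 11 + 2 = 25 — holds.
(5) Y = 12, but 12 is required to differ — fails.

Constraints 2, 3, and 5 do not hold.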